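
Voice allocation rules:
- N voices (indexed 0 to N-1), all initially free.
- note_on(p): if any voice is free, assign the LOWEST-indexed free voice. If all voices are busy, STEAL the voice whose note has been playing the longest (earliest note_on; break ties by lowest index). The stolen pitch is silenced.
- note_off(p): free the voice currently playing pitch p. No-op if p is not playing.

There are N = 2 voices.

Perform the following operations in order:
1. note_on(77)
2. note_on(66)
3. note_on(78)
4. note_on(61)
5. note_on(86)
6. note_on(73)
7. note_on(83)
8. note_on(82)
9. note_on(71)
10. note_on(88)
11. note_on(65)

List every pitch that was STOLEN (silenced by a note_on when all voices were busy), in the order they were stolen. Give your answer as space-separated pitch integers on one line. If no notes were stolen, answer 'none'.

Answer: 77 66 78 61 86 73 83 82 71

Derivation:
Op 1: note_on(77): voice 0 is free -> assigned | voices=[77 -]
Op 2: note_on(66): voice 1 is free -> assigned | voices=[77 66]
Op 3: note_on(78): all voices busy, STEAL voice 0 (pitch 77, oldest) -> assign | voices=[78 66]
Op 4: note_on(61): all voices busy, STEAL voice 1 (pitch 66, oldest) -> assign | voices=[78 61]
Op 5: note_on(86): all voices busy, STEAL voice 0 (pitch 78, oldest) -> assign | voices=[86 61]
Op 6: note_on(73): all voices busy, STEAL voice 1 (pitch 61, oldest) -> assign | voices=[86 73]
Op 7: note_on(83): all voices busy, STEAL voice 0 (pitch 86, oldest) -> assign | voices=[83 73]
Op 8: note_on(82): all voices busy, STEAL voice 1 (pitch 73, oldest) -> assign | voices=[83 82]
Op 9: note_on(71): all voices busy, STEAL voice 0 (pitch 83, oldest) -> assign | voices=[71 82]
Op 10: note_on(88): all voices busy, STEAL voice 1 (pitch 82, oldest) -> assign | voices=[71 88]
Op 11: note_on(65): all voices busy, STEAL voice 0 (pitch 71, oldest) -> assign | voices=[65 88]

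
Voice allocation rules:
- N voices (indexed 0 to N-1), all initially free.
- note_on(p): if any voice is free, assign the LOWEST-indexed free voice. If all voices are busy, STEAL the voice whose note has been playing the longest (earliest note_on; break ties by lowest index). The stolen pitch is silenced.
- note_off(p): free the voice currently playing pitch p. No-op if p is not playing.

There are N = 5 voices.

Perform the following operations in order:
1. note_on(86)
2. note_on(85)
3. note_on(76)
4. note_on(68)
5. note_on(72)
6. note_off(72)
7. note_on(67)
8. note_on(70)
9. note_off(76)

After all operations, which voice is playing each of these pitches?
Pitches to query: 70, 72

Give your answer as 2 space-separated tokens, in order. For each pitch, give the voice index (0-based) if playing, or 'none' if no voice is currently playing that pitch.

Op 1: note_on(86): voice 0 is free -> assigned | voices=[86 - - - -]
Op 2: note_on(85): voice 1 is free -> assigned | voices=[86 85 - - -]
Op 3: note_on(76): voice 2 is free -> assigned | voices=[86 85 76 - -]
Op 4: note_on(68): voice 3 is free -> assigned | voices=[86 85 76 68 -]
Op 5: note_on(72): voice 4 is free -> assigned | voices=[86 85 76 68 72]
Op 6: note_off(72): free voice 4 | voices=[86 85 76 68 -]
Op 7: note_on(67): voice 4 is free -> assigned | voices=[86 85 76 68 67]
Op 8: note_on(70): all voices busy, STEAL voice 0 (pitch 86, oldest) -> assign | voices=[70 85 76 68 67]
Op 9: note_off(76): free voice 2 | voices=[70 85 - 68 67]

Answer: 0 none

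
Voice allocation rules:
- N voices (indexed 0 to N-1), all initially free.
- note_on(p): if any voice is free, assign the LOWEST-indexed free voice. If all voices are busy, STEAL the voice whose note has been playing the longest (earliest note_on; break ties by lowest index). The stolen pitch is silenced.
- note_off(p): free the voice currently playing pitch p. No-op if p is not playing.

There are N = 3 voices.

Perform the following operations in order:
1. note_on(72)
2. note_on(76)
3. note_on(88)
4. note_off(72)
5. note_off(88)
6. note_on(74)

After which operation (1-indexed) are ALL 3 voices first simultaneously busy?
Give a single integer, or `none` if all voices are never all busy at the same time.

Op 1: note_on(72): voice 0 is free -> assigned | voices=[72 - -]
Op 2: note_on(76): voice 1 is free -> assigned | voices=[72 76 -]
Op 3: note_on(88): voice 2 is free -> assigned | voices=[72 76 88]
Op 4: note_off(72): free voice 0 | voices=[- 76 88]
Op 5: note_off(88): free voice 2 | voices=[- 76 -]
Op 6: note_on(74): voice 0 is free -> assigned | voices=[74 76 -]

Answer: 3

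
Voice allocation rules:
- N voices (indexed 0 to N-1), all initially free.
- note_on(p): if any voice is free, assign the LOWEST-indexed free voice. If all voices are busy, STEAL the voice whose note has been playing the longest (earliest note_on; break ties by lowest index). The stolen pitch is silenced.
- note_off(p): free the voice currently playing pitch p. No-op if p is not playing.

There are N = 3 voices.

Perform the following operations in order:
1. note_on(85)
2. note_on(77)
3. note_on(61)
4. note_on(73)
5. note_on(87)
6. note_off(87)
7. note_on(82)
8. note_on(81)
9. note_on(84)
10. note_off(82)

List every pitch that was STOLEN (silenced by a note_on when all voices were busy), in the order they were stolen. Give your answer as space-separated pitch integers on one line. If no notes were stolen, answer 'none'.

Op 1: note_on(85): voice 0 is free -> assigned | voices=[85 - -]
Op 2: note_on(77): voice 1 is free -> assigned | voices=[85 77 -]
Op 3: note_on(61): voice 2 is free -> assigned | voices=[85 77 61]
Op 4: note_on(73): all voices busy, STEAL voice 0 (pitch 85, oldest) -> assign | voices=[73 77 61]
Op 5: note_on(87): all voices busy, STEAL voice 1 (pitch 77, oldest) -> assign | voices=[73 87 61]
Op 6: note_off(87): free voice 1 | voices=[73 - 61]
Op 7: note_on(82): voice 1 is free -> assigned | voices=[73 82 61]
Op 8: note_on(81): all voices busy, STEAL voice 2 (pitch 61, oldest) -> assign | voices=[73 82 81]
Op 9: note_on(84): all voices busy, STEAL voice 0 (pitch 73, oldest) -> assign | voices=[84 82 81]
Op 10: note_off(82): free voice 1 | voices=[84 - 81]

Answer: 85 77 61 73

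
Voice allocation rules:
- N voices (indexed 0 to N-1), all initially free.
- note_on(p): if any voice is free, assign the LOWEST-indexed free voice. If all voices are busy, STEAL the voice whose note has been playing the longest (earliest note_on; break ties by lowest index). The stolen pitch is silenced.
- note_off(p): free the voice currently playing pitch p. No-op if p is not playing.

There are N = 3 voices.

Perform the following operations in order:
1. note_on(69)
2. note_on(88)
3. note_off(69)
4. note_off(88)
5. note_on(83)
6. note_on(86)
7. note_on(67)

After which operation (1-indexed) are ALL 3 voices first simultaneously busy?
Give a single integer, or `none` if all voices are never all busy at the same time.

Answer: 7

Derivation:
Op 1: note_on(69): voice 0 is free -> assigned | voices=[69 - -]
Op 2: note_on(88): voice 1 is free -> assigned | voices=[69 88 -]
Op 3: note_off(69): free voice 0 | voices=[- 88 -]
Op 4: note_off(88): free voice 1 | voices=[- - -]
Op 5: note_on(83): voice 0 is free -> assigned | voices=[83 - -]
Op 6: note_on(86): voice 1 is free -> assigned | voices=[83 86 -]
Op 7: note_on(67): voice 2 is free -> assigned | voices=[83 86 67]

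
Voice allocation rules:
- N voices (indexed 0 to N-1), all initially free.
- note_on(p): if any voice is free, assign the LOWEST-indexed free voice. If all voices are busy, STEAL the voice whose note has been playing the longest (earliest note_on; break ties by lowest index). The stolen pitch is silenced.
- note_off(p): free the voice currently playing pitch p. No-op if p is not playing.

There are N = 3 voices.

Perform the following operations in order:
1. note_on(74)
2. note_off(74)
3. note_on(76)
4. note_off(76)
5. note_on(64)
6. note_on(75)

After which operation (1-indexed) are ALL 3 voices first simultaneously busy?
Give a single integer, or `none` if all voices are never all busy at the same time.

Op 1: note_on(74): voice 0 is free -> assigned | voices=[74 - -]
Op 2: note_off(74): free voice 0 | voices=[- - -]
Op 3: note_on(76): voice 0 is free -> assigned | voices=[76 - -]
Op 4: note_off(76): free voice 0 | voices=[- - -]
Op 5: note_on(64): voice 0 is free -> assigned | voices=[64 - -]
Op 6: note_on(75): voice 1 is free -> assigned | voices=[64 75 -]

Answer: none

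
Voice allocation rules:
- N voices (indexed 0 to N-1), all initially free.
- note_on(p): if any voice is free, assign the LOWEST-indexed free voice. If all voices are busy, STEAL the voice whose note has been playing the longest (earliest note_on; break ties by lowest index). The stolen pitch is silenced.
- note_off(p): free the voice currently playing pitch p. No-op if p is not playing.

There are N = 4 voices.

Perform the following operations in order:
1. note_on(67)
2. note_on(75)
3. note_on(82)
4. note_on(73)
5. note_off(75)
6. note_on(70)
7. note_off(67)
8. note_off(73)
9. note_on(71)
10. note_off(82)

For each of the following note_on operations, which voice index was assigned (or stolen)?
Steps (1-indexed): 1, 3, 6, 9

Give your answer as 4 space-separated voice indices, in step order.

Op 1: note_on(67): voice 0 is free -> assigned | voices=[67 - - -]
Op 2: note_on(75): voice 1 is free -> assigned | voices=[67 75 - -]
Op 3: note_on(82): voice 2 is free -> assigned | voices=[67 75 82 -]
Op 4: note_on(73): voice 3 is free -> assigned | voices=[67 75 82 73]
Op 5: note_off(75): free voice 1 | voices=[67 - 82 73]
Op 6: note_on(70): voice 1 is free -> assigned | voices=[67 70 82 73]
Op 7: note_off(67): free voice 0 | voices=[- 70 82 73]
Op 8: note_off(73): free voice 3 | voices=[- 70 82 -]
Op 9: note_on(71): voice 0 is free -> assigned | voices=[71 70 82 -]
Op 10: note_off(82): free voice 2 | voices=[71 70 - -]

Answer: 0 2 1 0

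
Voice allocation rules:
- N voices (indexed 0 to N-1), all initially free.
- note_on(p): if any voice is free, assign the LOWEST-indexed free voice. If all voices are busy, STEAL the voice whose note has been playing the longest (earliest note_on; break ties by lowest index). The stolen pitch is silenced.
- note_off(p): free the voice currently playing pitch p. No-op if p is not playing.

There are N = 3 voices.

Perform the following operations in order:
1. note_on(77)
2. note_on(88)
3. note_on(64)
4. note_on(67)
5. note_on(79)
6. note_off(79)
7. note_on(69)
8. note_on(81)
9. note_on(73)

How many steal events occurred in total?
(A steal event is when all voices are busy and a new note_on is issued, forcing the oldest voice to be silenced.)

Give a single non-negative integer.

Answer: 4

Derivation:
Op 1: note_on(77): voice 0 is free -> assigned | voices=[77 - -]
Op 2: note_on(88): voice 1 is free -> assigned | voices=[77 88 -]
Op 3: note_on(64): voice 2 is free -> assigned | voices=[77 88 64]
Op 4: note_on(67): all voices busy, STEAL voice 0 (pitch 77, oldest) -> assign | voices=[67 88 64]
Op 5: note_on(79): all voices busy, STEAL voice 1 (pitch 88, oldest) -> assign | voices=[67 79 64]
Op 6: note_off(79): free voice 1 | voices=[67 - 64]
Op 7: note_on(69): voice 1 is free -> assigned | voices=[67 69 64]
Op 8: note_on(81): all voices busy, STEAL voice 2 (pitch 64, oldest) -> assign | voices=[67 69 81]
Op 9: note_on(73): all voices busy, STEAL voice 0 (pitch 67, oldest) -> assign | voices=[73 69 81]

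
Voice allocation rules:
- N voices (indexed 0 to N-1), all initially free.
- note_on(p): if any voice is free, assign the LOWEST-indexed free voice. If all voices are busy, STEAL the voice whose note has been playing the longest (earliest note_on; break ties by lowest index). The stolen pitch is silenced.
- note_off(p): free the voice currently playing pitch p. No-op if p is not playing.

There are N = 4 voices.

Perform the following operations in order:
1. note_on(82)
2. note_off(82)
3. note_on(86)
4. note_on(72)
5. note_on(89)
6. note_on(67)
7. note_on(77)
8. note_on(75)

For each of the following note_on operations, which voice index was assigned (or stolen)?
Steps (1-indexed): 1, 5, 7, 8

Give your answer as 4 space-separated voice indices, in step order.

Answer: 0 2 0 1

Derivation:
Op 1: note_on(82): voice 0 is free -> assigned | voices=[82 - - -]
Op 2: note_off(82): free voice 0 | voices=[- - - -]
Op 3: note_on(86): voice 0 is free -> assigned | voices=[86 - - -]
Op 4: note_on(72): voice 1 is free -> assigned | voices=[86 72 - -]
Op 5: note_on(89): voice 2 is free -> assigned | voices=[86 72 89 -]
Op 6: note_on(67): voice 3 is free -> assigned | voices=[86 72 89 67]
Op 7: note_on(77): all voices busy, STEAL voice 0 (pitch 86, oldest) -> assign | voices=[77 72 89 67]
Op 8: note_on(75): all voices busy, STEAL voice 1 (pitch 72, oldest) -> assign | voices=[77 75 89 67]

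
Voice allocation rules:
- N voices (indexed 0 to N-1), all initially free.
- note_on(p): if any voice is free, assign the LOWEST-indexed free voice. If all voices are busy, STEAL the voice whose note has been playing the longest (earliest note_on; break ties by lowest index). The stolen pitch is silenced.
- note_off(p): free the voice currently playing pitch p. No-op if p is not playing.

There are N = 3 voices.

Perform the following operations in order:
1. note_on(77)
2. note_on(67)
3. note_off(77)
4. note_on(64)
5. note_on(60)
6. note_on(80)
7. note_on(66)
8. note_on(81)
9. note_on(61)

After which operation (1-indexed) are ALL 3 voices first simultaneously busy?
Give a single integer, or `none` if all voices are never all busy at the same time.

Answer: 5

Derivation:
Op 1: note_on(77): voice 0 is free -> assigned | voices=[77 - -]
Op 2: note_on(67): voice 1 is free -> assigned | voices=[77 67 -]
Op 3: note_off(77): free voice 0 | voices=[- 67 -]
Op 4: note_on(64): voice 0 is free -> assigned | voices=[64 67 -]
Op 5: note_on(60): voice 2 is free -> assigned | voices=[64 67 60]
Op 6: note_on(80): all voices busy, STEAL voice 1 (pitch 67, oldest) -> assign | voices=[64 80 60]
Op 7: note_on(66): all voices busy, STEAL voice 0 (pitch 64, oldest) -> assign | voices=[66 80 60]
Op 8: note_on(81): all voices busy, STEAL voice 2 (pitch 60, oldest) -> assign | voices=[66 80 81]
Op 9: note_on(61): all voices busy, STEAL voice 1 (pitch 80, oldest) -> assign | voices=[66 61 81]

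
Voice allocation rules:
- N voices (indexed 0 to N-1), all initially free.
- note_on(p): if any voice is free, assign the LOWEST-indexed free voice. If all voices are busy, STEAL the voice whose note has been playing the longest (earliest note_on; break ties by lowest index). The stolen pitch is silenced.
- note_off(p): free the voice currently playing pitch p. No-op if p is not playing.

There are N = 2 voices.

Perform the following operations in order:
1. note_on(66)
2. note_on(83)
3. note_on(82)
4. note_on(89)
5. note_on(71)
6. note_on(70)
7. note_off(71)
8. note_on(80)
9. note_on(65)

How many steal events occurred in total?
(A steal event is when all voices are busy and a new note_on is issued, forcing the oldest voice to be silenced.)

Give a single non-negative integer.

Answer: 5

Derivation:
Op 1: note_on(66): voice 0 is free -> assigned | voices=[66 -]
Op 2: note_on(83): voice 1 is free -> assigned | voices=[66 83]
Op 3: note_on(82): all voices busy, STEAL voice 0 (pitch 66, oldest) -> assign | voices=[82 83]
Op 4: note_on(89): all voices busy, STEAL voice 1 (pitch 83, oldest) -> assign | voices=[82 89]
Op 5: note_on(71): all voices busy, STEAL voice 0 (pitch 82, oldest) -> assign | voices=[71 89]
Op 6: note_on(70): all voices busy, STEAL voice 1 (pitch 89, oldest) -> assign | voices=[71 70]
Op 7: note_off(71): free voice 0 | voices=[- 70]
Op 8: note_on(80): voice 0 is free -> assigned | voices=[80 70]
Op 9: note_on(65): all voices busy, STEAL voice 1 (pitch 70, oldest) -> assign | voices=[80 65]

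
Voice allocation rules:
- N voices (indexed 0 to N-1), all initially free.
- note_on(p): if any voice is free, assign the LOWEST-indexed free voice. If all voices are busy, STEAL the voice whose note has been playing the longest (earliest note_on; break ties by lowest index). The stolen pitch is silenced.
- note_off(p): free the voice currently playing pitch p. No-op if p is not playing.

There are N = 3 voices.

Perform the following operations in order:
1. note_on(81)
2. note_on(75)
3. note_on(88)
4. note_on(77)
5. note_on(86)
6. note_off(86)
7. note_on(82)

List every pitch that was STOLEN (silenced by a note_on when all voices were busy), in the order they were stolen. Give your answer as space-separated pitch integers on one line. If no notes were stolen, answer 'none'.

Op 1: note_on(81): voice 0 is free -> assigned | voices=[81 - -]
Op 2: note_on(75): voice 1 is free -> assigned | voices=[81 75 -]
Op 3: note_on(88): voice 2 is free -> assigned | voices=[81 75 88]
Op 4: note_on(77): all voices busy, STEAL voice 0 (pitch 81, oldest) -> assign | voices=[77 75 88]
Op 5: note_on(86): all voices busy, STEAL voice 1 (pitch 75, oldest) -> assign | voices=[77 86 88]
Op 6: note_off(86): free voice 1 | voices=[77 - 88]
Op 7: note_on(82): voice 1 is free -> assigned | voices=[77 82 88]

Answer: 81 75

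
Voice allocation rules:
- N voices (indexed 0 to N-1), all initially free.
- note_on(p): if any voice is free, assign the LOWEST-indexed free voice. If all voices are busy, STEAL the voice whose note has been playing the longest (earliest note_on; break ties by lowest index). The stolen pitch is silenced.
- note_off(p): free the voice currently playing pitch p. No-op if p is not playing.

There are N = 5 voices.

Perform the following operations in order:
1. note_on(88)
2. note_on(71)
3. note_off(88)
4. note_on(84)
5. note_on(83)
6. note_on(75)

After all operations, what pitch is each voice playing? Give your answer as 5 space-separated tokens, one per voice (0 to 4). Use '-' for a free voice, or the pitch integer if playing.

Answer: 84 71 83 75 -

Derivation:
Op 1: note_on(88): voice 0 is free -> assigned | voices=[88 - - - -]
Op 2: note_on(71): voice 1 is free -> assigned | voices=[88 71 - - -]
Op 3: note_off(88): free voice 0 | voices=[- 71 - - -]
Op 4: note_on(84): voice 0 is free -> assigned | voices=[84 71 - - -]
Op 5: note_on(83): voice 2 is free -> assigned | voices=[84 71 83 - -]
Op 6: note_on(75): voice 3 is free -> assigned | voices=[84 71 83 75 -]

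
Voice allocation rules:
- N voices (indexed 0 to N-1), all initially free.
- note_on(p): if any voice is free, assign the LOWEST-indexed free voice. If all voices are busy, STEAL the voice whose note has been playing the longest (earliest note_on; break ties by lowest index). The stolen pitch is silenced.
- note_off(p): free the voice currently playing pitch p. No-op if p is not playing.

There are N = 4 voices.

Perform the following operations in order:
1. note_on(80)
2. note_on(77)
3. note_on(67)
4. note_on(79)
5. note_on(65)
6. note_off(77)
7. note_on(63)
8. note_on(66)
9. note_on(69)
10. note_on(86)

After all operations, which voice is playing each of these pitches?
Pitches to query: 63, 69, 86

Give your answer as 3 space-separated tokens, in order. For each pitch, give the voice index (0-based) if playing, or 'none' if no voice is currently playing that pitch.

Answer: 1 3 0

Derivation:
Op 1: note_on(80): voice 0 is free -> assigned | voices=[80 - - -]
Op 2: note_on(77): voice 1 is free -> assigned | voices=[80 77 - -]
Op 3: note_on(67): voice 2 is free -> assigned | voices=[80 77 67 -]
Op 4: note_on(79): voice 3 is free -> assigned | voices=[80 77 67 79]
Op 5: note_on(65): all voices busy, STEAL voice 0 (pitch 80, oldest) -> assign | voices=[65 77 67 79]
Op 6: note_off(77): free voice 1 | voices=[65 - 67 79]
Op 7: note_on(63): voice 1 is free -> assigned | voices=[65 63 67 79]
Op 8: note_on(66): all voices busy, STEAL voice 2 (pitch 67, oldest) -> assign | voices=[65 63 66 79]
Op 9: note_on(69): all voices busy, STEAL voice 3 (pitch 79, oldest) -> assign | voices=[65 63 66 69]
Op 10: note_on(86): all voices busy, STEAL voice 0 (pitch 65, oldest) -> assign | voices=[86 63 66 69]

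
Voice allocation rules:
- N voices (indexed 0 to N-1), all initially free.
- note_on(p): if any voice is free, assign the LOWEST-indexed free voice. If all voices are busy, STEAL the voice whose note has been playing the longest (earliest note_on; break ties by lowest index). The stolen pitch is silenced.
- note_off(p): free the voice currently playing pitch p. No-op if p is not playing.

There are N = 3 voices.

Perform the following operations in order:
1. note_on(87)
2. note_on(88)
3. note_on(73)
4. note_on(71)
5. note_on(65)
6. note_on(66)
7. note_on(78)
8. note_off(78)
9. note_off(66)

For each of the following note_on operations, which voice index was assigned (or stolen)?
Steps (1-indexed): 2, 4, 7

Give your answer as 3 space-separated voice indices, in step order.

Op 1: note_on(87): voice 0 is free -> assigned | voices=[87 - -]
Op 2: note_on(88): voice 1 is free -> assigned | voices=[87 88 -]
Op 3: note_on(73): voice 2 is free -> assigned | voices=[87 88 73]
Op 4: note_on(71): all voices busy, STEAL voice 0 (pitch 87, oldest) -> assign | voices=[71 88 73]
Op 5: note_on(65): all voices busy, STEAL voice 1 (pitch 88, oldest) -> assign | voices=[71 65 73]
Op 6: note_on(66): all voices busy, STEAL voice 2 (pitch 73, oldest) -> assign | voices=[71 65 66]
Op 7: note_on(78): all voices busy, STEAL voice 0 (pitch 71, oldest) -> assign | voices=[78 65 66]
Op 8: note_off(78): free voice 0 | voices=[- 65 66]
Op 9: note_off(66): free voice 2 | voices=[- 65 -]

Answer: 1 0 0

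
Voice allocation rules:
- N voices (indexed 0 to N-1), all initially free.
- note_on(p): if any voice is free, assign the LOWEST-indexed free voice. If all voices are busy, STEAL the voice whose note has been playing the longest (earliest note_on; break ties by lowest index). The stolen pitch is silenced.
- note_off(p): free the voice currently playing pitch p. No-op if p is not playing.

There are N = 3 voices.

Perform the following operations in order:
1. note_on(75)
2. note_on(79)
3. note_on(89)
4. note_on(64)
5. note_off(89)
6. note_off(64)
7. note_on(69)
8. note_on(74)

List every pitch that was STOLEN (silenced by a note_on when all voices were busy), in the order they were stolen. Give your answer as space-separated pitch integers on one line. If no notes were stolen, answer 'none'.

Op 1: note_on(75): voice 0 is free -> assigned | voices=[75 - -]
Op 2: note_on(79): voice 1 is free -> assigned | voices=[75 79 -]
Op 3: note_on(89): voice 2 is free -> assigned | voices=[75 79 89]
Op 4: note_on(64): all voices busy, STEAL voice 0 (pitch 75, oldest) -> assign | voices=[64 79 89]
Op 5: note_off(89): free voice 2 | voices=[64 79 -]
Op 6: note_off(64): free voice 0 | voices=[- 79 -]
Op 7: note_on(69): voice 0 is free -> assigned | voices=[69 79 -]
Op 8: note_on(74): voice 2 is free -> assigned | voices=[69 79 74]

Answer: 75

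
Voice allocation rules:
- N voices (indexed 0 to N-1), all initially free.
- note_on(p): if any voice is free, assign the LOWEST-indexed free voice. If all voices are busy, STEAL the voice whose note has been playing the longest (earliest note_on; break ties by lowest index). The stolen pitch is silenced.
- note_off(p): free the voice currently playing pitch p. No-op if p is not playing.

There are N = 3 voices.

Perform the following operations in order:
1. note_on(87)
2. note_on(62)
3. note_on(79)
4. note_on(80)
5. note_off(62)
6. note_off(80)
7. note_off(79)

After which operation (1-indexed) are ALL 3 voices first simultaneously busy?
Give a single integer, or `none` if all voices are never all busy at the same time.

Answer: 3

Derivation:
Op 1: note_on(87): voice 0 is free -> assigned | voices=[87 - -]
Op 2: note_on(62): voice 1 is free -> assigned | voices=[87 62 -]
Op 3: note_on(79): voice 2 is free -> assigned | voices=[87 62 79]
Op 4: note_on(80): all voices busy, STEAL voice 0 (pitch 87, oldest) -> assign | voices=[80 62 79]
Op 5: note_off(62): free voice 1 | voices=[80 - 79]
Op 6: note_off(80): free voice 0 | voices=[- - 79]
Op 7: note_off(79): free voice 2 | voices=[- - -]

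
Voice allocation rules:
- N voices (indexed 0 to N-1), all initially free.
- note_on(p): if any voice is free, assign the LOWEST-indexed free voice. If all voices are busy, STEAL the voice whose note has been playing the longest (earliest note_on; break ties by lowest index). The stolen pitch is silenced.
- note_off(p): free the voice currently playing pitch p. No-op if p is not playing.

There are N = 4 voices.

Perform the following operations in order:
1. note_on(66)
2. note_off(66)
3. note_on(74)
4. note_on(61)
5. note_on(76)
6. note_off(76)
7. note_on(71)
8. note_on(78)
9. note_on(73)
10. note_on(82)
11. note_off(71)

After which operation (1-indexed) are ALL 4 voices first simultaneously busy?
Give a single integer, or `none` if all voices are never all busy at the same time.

Answer: 8

Derivation:
Op 1: note_on(66): voice 0 is free -> assigned | voices=[66 - - -]
Op 2: note_off(66): free voice 0 | voices=[- - - -]
Op 3: note_on(74): voice 0 is free -> assigned | voices=[74 - - -]
Op 4: note_on(61): voice 1 is free -> assigned | voices=[74 61 - -]
Op 5: note_on(76): voice 2 is free -> assigned | voices=[74 61 76 -]
Op 6: note_off(76): free voice 2 | voices=[74 61 - -]
Op 7: note_on(71): voice 2 is free -> assigned | voices=[74 61 71 -]
Op 8: note_on(78): voice 3 is free -> assigned | voices=[74 61 71 78]
Op 9: note_on(73): all voices busy, STEAL voice 0 (pitch 74, oldest) -> assign | voices=[73 61 71 78]
Op 10: note_on(82): all voices busy, STEAL voice 1 (pitch 61, oldest) -> assign | voices=[73 82 71 78]
Op 11: note_off(71): free voice 2 | voices=[73 82 - 78]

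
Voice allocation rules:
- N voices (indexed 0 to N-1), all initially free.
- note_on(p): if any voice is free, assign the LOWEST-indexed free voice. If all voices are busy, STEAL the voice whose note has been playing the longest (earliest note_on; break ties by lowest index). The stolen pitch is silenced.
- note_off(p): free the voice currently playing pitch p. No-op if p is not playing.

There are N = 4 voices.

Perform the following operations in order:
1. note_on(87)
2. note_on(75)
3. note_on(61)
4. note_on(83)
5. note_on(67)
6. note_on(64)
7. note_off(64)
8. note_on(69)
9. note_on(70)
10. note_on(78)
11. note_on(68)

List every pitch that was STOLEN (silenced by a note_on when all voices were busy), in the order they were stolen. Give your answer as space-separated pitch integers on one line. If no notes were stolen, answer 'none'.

Answer: 87 75 61 83 67

Derivation:
Op 1: note_on(87): voice 0 is free -> assigned | voices=[87 - - -]
Op 2: note_on(75): voice 1 is free -> assigned | voices=[87 75 - -]
Op 3: note_on(61): voice 2 is free -> assigned | voices=[87 75 61 -]
Op 4: note_on(83): voice 3 is free -> assigned | voices=[87 75 61 83]
Op 5: note_on(67): all voices busy, STEAL voice 0 (pitch 87, oldest) -> assign | voices=[67 75 61 83]
Op 6: note_on(64): all voices busy, STEAL voice 1 (pitch 75, oldest) -> assign | voices=[67 64 61 83]
Op 7: note_off(64): free voice 1 | voices=[67 - 61 83]
Op 8: note_on(69): voice 1 is free -> assigned | voices=[67 69 61 83]
Op 9: note_on(70): all voices busy, STEAL voice 2 (pitch 61, oldest) -> assign | voices=[67 69 70 83]
Op 10: note_on(78): all voices busy, STEAL voice 3 (pitch 83, oldest) -> assign | voices=[67 69 70 78]
Op 11: note_on(68): all voices busy, STEAL voice 0 (pitch 67, oldest) -> assign | voices=[68 69 70 78]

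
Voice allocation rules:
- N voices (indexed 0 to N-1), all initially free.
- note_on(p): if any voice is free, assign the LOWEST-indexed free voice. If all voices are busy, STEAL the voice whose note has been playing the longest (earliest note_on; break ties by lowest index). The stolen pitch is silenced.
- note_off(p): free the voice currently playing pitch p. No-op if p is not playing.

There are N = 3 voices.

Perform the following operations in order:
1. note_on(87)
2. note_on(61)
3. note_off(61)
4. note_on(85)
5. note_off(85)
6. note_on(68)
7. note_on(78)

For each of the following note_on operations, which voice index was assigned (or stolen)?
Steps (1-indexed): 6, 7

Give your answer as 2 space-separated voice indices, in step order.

Answer: 1 2

Derivation:
Op 1: note_on(87): voice 0 is free -> assigned | voices=[87 - -]
Op 2: note_on(61): voice 1 is free -> assigned | voices=[87 61 -]
Op 3: note_off(61): free voice 1 | voices=[87 - -]
Op 4: note_on(85): voice 1 is free -> assigned | voices=[87 85 -]
Op 5: note_off(85): free voice 1 | voices=[87 - -]
Op 6: note_on(68): voice 1 is free -> assigned | voices=[87 68 -]
Op 7: note_on(78): voice 2 is free -> assigned | voices=[87 68 78]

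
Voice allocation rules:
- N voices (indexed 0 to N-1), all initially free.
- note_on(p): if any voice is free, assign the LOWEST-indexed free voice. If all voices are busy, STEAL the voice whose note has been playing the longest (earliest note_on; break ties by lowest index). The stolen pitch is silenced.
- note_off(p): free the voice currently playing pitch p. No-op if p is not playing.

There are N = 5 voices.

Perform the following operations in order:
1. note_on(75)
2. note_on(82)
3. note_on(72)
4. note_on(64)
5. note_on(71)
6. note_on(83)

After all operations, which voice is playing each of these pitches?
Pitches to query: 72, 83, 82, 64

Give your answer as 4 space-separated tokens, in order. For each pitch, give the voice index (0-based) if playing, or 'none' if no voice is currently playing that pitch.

Answer: 2 0 1 3

Derivation:
Op 1: note_on(75): voice 0 is free -> assigned | voices=[75 - - - -]
Op 2: note_on(82): voice 1 is free -> assigned | voices=[75 82 - - -]
Op 3: note_on(72): voice 2 is free -> assigned | voices=[75 82 72 - -]
Op 4: note_on(64): voice 3 is free -> assigned | voices=[75 82 72 64 -]
Op 5: note_on(71): voice 4 is free -> assigned | voices=[75 82 72 64 71]
Op 6: note_on(83): all voices busy, STEAL voice 0 (pitch 75, oldest) -> assign | voices=[83 82 72 64 71]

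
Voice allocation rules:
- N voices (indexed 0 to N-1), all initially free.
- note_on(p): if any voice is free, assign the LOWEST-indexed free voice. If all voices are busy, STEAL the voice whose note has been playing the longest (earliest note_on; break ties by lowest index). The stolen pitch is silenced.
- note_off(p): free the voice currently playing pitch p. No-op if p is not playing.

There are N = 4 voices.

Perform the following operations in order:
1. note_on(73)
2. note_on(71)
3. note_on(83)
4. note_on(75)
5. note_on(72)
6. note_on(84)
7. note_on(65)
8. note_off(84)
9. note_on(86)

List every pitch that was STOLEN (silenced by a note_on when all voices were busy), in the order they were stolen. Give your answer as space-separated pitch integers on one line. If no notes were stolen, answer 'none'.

Op 1: note_on(73): voice 0 is free -> assigned | voices=[73 - - -]
Op 2: note_on(71): voice 1 is free -> assigned | voices=[73 71 - -]
Op 3: note_on(83): voice 2 is free -> assigned | voices=[73 71 83 -]
Op 4: note_on(75): voice 3 is free -> assigned | voices=[73 71 83 75]
Op 5: note_on(72): all voices busy, STEAL voice 0 (pitch 73, oldest) -> assign | voices=[72 71 83 75]
Op 6: note_on(84): all voices busy, STEAL voice 1 (pitch 71, oldest) -> assign | voices=[72 84 83 75]
Op 7: note_on(65): all voices busy, STEAL voice 2 (pitch 83, oldest) -> assign | voices=[72 84 65 75]
Op 8: note_off(84): free voice 1 | voices=[72 - 65 75]
Op 9: note_on(86): voice 1 is free -> assigned | voices=[72 86 65 75]

Answer: 73 71 83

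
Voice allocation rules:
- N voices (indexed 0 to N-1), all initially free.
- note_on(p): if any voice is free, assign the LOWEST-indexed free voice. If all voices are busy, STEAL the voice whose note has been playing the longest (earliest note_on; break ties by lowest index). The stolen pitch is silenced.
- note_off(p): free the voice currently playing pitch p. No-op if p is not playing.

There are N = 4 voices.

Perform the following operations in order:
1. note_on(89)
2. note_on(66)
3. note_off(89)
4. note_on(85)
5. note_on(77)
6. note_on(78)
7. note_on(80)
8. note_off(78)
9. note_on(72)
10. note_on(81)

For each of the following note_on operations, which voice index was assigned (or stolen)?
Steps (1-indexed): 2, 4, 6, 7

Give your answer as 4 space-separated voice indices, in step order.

Answer: 1 0 3 1

Derivation:
Op 1: note_on(89): voice 0 is free -> assigned | voices=[89 - - -]
Op 2: note_on(66): voice 1 is free -> assigned | voices=[89 66 - -]
Op 3: note_off(89): free voice 0 | voices=[- 66 - -]
Op 4: note_on(85): voice 0 is free -> assigned | voices=[85 66 - -]
Op 5: note_on(77): voice 2 is free -> assigned | voices=[85 66 77 -]
Op 6: note_on(78): voice 3 is free -> assigned | voices=[85 66 77 78]
Op 7: note_on(80): all voices busy, STEAL voice 1 (pitch 66, oldest) -> assign | voices=[85 80 77 78]
Op 8: note_off(78): free voice 3 | voices=[85 80 77 -]
Op 9: note_on(72): voice 3 is free -> assigned | voices=[85 80 77 72]
Op 10: note_on(81): all voices busy, STEAL voice 0 (pitch 85, oldest) -> assign | voices=[81 80 77 72]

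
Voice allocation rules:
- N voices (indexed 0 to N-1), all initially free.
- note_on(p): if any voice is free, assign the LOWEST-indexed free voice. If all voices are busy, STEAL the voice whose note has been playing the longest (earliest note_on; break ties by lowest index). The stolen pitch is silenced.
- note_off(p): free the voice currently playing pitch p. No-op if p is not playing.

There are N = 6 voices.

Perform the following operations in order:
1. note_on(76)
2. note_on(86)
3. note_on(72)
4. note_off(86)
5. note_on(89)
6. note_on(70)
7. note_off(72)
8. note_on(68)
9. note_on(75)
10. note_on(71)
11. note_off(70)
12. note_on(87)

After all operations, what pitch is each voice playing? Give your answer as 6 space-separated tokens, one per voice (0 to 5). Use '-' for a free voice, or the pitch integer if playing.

Answer: 76 89 68 87 75 71

Derivation:
Op 1: note_on(76): voice 0 is free -> assigned | voices=[76 - - - - -]
Op 2: note_on(86): voice 1 is free -> assigned | voices=[76 86 - - - -]
Op 3: note_on(72): voice 2 is free -> assigned | voices=[76 86 72 - - -]
Op 4: note_off(86): free voice 1 | voices=[76 - 72 - - -]
Op 5: note_on(89): voice 1 is free -> assigned | voices=[76 89 72 - - -]
Op 6: note_on(70): voice 3 is free -> assigned | voices=[76 89 72 70 - -]
Op 7: note_off(72): free voice 2 | voices=[76 89 - 70 - -]
Op 8: note_on(68): voice 2 is free -> assigned | voices=[76 89 68 70 - -]
Op 9: note_on(75): voice 4 is free -> assigned | voices=[76 89 68 70 75 -]
Op 10: note_on(71): voice 5 is free -> assigned | voices=[76 89 68 70 75 71]
Op 11: note_off(70): free voice 3 | voices=[76 89 68 - 75 71]
Op 12: note_on(87): voice 3 is free -> assigned | voices=[76 89 68 87 75 71]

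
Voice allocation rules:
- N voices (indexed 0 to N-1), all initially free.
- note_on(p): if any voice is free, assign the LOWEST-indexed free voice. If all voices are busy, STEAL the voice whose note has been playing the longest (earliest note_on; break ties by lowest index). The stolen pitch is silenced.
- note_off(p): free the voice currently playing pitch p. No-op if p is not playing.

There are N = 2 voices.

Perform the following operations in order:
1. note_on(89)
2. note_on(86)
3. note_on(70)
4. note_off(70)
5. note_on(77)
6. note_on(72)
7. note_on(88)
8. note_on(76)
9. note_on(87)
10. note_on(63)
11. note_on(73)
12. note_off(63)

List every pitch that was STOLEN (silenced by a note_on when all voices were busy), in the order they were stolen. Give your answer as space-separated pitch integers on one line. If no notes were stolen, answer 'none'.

Op 1: note_on(89): voice 0 is free -> assigned | voices=[89 -]
Op 2: note_on(86): voice 1 is free -> assigned | voices=[89 86]
Op 3: note_on(70): all voices busy, STEAL voice 0 (pitch 89, oldest) -> assign | voices=[70 86]
Op 4: note_off(70): free voice 0 | voices=[- 86]
Op 5: note_on(77): voice 0 is free -> assigned | voices=[77 86]
Op 6: note_on(72): all voices busy, STEAL voice 1 (pitch 86, oldest) -> assign | voices=[77 72]
Op 7: note_on(88): all voices busy, STEAL voice 0 (pitch 77, oldest) -> assign | voices=[88 72]
Op 8: note_on(76): all voices busy, STEAL voice 1 (pitch 72, oldest) -> assign | voices=[88 76]
Op 9: note_on(87): all voices busy, STEAL voice 0 (pitch 88, oldest) -> assign | voices=[87 76]
Op 10: note_on(63): all voices busy, STEAL voice 1 (pitch 76, oldest) -> assign | voices=[87 63]
Op 11: note_on(73): all voices busy, STEAL voice 0 (pitch 87, oldest) -> assign | voices=[73 63]
Op 12: note_off(63): free voice 1 | voices=[73 -]

Answer: 89 86 77 72 88 76 87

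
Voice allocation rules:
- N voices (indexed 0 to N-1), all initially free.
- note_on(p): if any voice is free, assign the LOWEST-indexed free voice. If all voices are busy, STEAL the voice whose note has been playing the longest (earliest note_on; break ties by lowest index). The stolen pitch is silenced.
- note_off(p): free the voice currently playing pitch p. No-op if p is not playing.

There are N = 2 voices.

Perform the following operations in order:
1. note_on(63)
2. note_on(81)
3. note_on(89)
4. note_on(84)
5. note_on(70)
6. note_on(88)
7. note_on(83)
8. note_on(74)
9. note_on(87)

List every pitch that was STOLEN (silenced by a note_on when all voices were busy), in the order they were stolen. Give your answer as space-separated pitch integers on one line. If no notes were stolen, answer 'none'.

Op 1: note_on(63): voice 0 is free -> assigned | voices=[63 -]
Op 2: note_on(81): voice 1 is free -> assigned | voices=[63 81]
Op 3: note_on(89): all voices busy, STEAL voice 0 (pitch 63, oldest) -> assign | voices=[89 81]
Op 4: note_on(84): all voices busy, STEAL voice 1 (pitch 81, oldest) -> assign | voices=[89 84]
Op 5: note_on(70): all voices busy, STEAL voice 0 (pitch 89, oldest) -> assign | voices=[70 84]
Op 6: note_on(88): all voices busy, STEAL voice 1 (pitch 84, oldest) -> assign | voices=[70 88]
Op 7: note_on(83): all voices busy, STEAL voice 0 (pitch 70, oldest) -> assign | voices=[83 88]
Op 8: note_on(74): all voices busy, STEAL voice 1 (pitch 88, oldest) -> assign | voices=[83 74]
Op 9: note_on(87): all voices busy, STEAL voice 0 (pitch 83, oldest) -> assign | voices=[87 74]

Answer: 63 81 89 84 70 88 83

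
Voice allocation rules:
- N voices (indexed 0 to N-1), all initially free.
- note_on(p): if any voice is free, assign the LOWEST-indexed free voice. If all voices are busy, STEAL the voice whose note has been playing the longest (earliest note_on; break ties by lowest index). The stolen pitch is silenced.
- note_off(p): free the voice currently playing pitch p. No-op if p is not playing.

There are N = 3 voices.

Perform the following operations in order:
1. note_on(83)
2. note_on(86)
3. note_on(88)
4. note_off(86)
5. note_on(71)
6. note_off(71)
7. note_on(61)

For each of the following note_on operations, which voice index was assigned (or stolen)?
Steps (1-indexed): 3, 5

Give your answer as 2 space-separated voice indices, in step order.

Answer: 2 1

Derivation:
Op 1: note_on(83): voice 0 is free -> assigned | voices=[83 - -]
Op 2: note_on(86): voice 1 is free -> assigned | voices=[83 86 -]
Op 3: note_on(88): voice 2 is free -> assigned | voices=[83 86 88]
Op 4: note_off(86): free voice 1 | voices=[83 - 88]
Op 5: note_on(71): voice 1 is free -> assigned | voices=[83 71 88]
Op 6: note_off(71): free voice 1 | voices=[83 - 88]
Op 7: note_on(61): voice 1 is free -> assigned | voices=[83 61 88]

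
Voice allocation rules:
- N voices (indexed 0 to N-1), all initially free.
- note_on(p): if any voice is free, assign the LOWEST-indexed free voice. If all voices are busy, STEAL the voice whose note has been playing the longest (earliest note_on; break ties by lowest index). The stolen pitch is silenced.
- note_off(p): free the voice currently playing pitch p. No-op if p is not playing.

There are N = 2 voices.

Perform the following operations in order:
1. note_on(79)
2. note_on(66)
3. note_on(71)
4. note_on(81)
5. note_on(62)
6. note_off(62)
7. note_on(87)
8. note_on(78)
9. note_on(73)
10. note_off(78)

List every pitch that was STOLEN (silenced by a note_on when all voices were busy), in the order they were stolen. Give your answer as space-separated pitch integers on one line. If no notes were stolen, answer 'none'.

Answer: 79 66 71 81 87

Derivation:
Op 1: note_on(79): voice 0 is free -> assigned | voices=[79 -]
Op 2: note_on(66): voice 1 is free -> assigned | voices=[79 66]
Op 3: note_on(71): all voices busy, STEAL voice 0 (pitch 79, oldest) -> assign | voices=[71 66]
Op 4: note_on(81): all voices busy, STEAL voice 1 (pitch 66, oldest) -> assign | voices=[71 81]
Op 5: note_on(62): all voices busy, STEAL voice 0 (pitch 71, oldest) -> assign | voices=[62 81]
Op 6: note_off(62): free voice 0 | voices=[- 81]
Op 7: note_on(87): voice 0 is free -> assigned | voices=[87 81]
Op 8: note_on(78): all voices busy, STEAL voice 1 (pitch 81, oldest) -> assign | voices=[87 78]
Op 9: note_on(73): all voices busy, STEAL voice 0 (pitch 87, oldest) -> assign | voices=[73 78]
Op 10: note_off(78): free voice 1 | voices=[73 -]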